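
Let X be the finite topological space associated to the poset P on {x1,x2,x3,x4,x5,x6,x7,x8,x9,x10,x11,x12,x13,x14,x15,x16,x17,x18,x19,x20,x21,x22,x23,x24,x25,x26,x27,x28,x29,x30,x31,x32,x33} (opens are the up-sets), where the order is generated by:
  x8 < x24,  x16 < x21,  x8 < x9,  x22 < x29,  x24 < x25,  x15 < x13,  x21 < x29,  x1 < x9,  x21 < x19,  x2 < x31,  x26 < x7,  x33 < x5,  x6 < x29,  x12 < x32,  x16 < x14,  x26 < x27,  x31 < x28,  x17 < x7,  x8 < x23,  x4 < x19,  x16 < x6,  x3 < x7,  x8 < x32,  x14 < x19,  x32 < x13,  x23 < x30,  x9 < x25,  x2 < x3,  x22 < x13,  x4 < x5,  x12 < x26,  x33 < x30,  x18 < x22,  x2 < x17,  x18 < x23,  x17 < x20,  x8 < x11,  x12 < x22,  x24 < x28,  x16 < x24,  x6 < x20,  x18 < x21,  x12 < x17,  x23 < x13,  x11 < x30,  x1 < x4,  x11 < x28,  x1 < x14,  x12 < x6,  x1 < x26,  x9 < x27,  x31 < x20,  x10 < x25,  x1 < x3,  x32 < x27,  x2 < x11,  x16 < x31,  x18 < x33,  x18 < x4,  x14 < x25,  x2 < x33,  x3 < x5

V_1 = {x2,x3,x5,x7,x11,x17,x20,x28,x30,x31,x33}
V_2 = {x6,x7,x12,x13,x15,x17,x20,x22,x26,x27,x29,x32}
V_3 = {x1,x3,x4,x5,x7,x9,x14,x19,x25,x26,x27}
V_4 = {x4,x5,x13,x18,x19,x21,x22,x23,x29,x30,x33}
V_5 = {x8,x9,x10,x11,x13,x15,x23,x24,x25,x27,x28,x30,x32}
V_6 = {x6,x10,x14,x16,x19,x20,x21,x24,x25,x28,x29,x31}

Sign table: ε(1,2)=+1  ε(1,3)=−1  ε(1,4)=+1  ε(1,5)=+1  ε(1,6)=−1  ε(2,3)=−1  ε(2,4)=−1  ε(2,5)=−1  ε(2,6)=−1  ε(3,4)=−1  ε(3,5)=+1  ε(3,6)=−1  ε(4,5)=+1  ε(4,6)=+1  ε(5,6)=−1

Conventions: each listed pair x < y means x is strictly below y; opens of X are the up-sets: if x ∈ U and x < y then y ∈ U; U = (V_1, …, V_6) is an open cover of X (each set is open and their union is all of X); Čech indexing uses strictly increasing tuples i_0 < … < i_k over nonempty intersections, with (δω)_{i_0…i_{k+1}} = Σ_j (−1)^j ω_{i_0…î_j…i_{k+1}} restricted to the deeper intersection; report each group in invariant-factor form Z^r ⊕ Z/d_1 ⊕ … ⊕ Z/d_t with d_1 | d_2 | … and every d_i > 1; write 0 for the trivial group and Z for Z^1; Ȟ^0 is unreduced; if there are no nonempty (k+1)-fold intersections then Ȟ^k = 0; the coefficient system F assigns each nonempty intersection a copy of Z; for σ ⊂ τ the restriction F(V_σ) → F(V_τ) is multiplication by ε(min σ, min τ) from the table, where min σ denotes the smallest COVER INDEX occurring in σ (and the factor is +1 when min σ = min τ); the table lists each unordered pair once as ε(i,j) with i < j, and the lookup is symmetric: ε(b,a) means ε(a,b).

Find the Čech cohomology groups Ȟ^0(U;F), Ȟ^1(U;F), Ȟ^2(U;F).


Ȟ^0(U;F) ≅ 0,  Ȟ^1(U;F) ≅ Z/2,  Ȟ^2(U;F) ≅ Z

intersection data:
  V12={x7,x17,x20} V13={x3,x5,x7} V14={x5,x30,x33} V15={x11,x28,x30} V16={x20,x28,x31} V23={x7,x26,x27} V24={x13,x22,x29} V25={x13,x15,x27,x32} V26={x6,x20,x29} V34={x4,x5,x19} V35={x9,x25,x27} V36={x14,x19,x25} V45={x13,x23,x30} V46={x19,x21,x29} V56={x10,x24,x25,x28}
  V123={x7} V126={x20} V134={x5} V145={x30} V156={x28} V235={x27} V245={x13} V246={x29} V346={x19} V356={x25}
C dims 6,15,10; δ0: rk 6, SNF 1^5·2; δ1: rk 9, SNF 1^9
Ȟ^0 = (6 − 6) − 0 = 0, so Ȟ^0 ≅ 0
Ȟ^1 = (15 − 9) − 6 = 0 plus torsion [2], so Ȟ^1 ≅ Z/2
Ȟ^2 = (10 − 0) − 9 = 1, so Ȟ^2 ≅ Z


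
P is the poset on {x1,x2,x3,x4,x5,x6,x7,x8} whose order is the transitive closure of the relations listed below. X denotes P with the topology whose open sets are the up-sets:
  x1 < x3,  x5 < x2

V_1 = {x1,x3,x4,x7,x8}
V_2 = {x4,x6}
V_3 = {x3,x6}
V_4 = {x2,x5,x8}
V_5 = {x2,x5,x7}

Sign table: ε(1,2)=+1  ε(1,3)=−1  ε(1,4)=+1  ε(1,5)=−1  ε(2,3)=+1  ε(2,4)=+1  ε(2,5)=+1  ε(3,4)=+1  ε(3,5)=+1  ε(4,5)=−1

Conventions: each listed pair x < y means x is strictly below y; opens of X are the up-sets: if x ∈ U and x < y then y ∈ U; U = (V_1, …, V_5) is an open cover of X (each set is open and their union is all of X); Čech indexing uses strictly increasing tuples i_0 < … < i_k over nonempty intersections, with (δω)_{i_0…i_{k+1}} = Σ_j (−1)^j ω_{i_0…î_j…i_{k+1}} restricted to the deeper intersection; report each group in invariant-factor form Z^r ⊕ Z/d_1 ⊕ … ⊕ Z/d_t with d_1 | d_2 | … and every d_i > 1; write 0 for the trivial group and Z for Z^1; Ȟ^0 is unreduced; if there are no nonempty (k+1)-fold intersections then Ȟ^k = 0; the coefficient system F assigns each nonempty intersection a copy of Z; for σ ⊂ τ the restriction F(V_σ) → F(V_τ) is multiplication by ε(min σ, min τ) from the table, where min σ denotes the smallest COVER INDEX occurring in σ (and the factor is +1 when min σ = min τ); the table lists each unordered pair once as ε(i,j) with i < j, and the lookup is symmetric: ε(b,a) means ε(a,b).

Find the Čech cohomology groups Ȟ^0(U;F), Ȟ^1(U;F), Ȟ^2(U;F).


nerve of the cover:
  V12={x4} V13={x3} V14={x8} V15={x7} V23={x6} V45={x2,x5}
C dims 5,6; δ0: rk 5, SNF 1^4·2
Ȟ^0 = (5 − 5) − 0 = 0, so Ȟ^0 ≅ 0
Ȟ^1 = (6 − 0) − 5 = 1 plus torsion [2], so Ȟ^1 ≅ Z ⊕ Z/2
Ȟ^2 = (0 − 0) − 0 = 0, so Ȟ^2 ≅ 0

Ȟ^0(U;F) ≅ 0; Ȟ^1(U;F) ≅ Z ⊕ Z/2; Ȟ^2(U;F) ≅ 0


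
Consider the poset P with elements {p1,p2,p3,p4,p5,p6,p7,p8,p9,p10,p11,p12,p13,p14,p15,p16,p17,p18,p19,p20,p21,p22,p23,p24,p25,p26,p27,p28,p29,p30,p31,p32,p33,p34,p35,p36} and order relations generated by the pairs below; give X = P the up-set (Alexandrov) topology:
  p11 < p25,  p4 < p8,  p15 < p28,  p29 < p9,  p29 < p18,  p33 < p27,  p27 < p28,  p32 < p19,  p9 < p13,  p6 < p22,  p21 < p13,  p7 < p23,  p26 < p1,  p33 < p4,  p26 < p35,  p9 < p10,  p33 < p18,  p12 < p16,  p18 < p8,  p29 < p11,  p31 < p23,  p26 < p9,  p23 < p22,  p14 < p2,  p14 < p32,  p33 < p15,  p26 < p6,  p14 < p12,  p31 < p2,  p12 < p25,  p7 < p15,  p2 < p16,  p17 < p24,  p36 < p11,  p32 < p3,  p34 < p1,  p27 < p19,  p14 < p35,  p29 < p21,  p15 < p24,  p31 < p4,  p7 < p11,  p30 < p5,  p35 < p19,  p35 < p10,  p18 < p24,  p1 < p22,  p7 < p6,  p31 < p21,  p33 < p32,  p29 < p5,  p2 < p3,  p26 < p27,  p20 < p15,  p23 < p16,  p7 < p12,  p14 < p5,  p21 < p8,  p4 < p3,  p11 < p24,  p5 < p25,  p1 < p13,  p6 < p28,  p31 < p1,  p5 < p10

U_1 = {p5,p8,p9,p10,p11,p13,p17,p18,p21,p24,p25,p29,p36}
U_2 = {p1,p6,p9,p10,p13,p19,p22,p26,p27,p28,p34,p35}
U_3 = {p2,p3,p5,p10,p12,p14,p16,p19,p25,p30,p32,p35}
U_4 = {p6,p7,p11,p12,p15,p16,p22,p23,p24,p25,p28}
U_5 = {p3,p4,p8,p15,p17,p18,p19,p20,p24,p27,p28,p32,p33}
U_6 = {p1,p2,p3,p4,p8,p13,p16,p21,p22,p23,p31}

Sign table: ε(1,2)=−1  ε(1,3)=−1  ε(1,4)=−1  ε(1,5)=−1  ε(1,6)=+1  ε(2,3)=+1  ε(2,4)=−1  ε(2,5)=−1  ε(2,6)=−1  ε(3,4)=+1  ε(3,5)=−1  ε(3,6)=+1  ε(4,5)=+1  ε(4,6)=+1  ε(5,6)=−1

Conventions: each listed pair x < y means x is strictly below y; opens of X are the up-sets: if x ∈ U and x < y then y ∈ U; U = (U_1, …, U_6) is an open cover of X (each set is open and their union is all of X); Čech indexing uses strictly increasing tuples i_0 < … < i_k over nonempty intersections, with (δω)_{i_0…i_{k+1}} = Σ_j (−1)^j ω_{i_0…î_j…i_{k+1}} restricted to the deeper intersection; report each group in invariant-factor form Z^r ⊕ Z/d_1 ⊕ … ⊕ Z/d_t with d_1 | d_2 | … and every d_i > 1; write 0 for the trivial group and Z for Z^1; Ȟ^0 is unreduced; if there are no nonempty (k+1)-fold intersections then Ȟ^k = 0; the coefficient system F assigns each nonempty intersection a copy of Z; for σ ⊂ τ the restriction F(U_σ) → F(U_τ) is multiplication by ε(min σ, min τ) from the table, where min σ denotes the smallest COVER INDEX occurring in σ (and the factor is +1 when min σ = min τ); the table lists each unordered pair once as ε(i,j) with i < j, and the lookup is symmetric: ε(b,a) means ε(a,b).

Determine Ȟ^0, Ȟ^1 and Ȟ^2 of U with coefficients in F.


nerve of the cover:
  U12={p9,p10,p13} U13={p5,p10,p25} U14={p11,p24,p25} U15={p8,p17,p18,p24} U16={p8,p13,p21} U23={p10,p19,p35} U24={p6,p22,p28} U25={p19,p27,p28} U26={p1,p13,p22} U34={p12,p16,p25} U35={p3,p19,p32} U36={p2,p3,p16} U45={p15,p24,p28} U46={p16,p22,p23} U56={p3,p4,p8}
  U123={p10} U126={p13} U134={p25} U145={p24} U156={p8} U235={p19} U245={p28} U246={p22} U346={p16} U356={p3}
C dims 6,15,10; δ0: rk 6, SNF 1^5·2; δ1: rk 9, SNF 1^9
Ȟ^0 = (6 − 6) − 0 = 0, so Ȟ^0 ≅ 0
Ȟ^1 = (15 − 9) − 6 = 0 plus torsion [2], so Ȟ^1 ≅ Z/2
Ȟ^2 = (10 − 0) − 9 = 1, so Ȟ^2 ≅ Z

Ȟ^0 ≅ 0, Ȟ^1 ≅ Z/2, Ȟ^2 ≅ Z


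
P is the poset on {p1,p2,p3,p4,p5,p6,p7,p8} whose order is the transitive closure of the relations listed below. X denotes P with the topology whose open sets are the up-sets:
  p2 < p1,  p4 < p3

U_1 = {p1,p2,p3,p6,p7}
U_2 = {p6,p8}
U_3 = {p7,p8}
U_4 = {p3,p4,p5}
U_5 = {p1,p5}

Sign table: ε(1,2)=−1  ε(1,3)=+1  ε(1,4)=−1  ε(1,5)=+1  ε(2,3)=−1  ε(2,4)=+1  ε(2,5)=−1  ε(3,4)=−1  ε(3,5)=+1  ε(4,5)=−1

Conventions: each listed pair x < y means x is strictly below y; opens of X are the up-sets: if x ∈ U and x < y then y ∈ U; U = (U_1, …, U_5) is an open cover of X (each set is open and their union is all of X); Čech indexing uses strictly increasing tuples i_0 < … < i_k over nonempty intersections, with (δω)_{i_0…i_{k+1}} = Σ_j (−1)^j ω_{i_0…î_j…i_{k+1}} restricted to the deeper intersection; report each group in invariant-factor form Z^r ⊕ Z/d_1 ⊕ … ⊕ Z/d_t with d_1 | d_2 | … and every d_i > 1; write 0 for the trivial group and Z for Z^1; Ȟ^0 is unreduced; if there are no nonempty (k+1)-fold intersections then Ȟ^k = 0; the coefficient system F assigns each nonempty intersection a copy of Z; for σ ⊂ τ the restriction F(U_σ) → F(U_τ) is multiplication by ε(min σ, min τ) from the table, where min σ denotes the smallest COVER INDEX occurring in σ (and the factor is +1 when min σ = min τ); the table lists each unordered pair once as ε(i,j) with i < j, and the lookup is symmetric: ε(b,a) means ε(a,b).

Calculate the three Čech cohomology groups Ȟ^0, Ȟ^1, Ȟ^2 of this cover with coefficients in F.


nonempty intersections:
  U12={p6} U13={p7} U14={p3} U15={p1} U23={p8} U45={p5}
C dims 5,6; δ0: rk 4, SNF 1^4
Ȟ^0: (5−4)−0=1 ⇒ Z
Ȟ^1: (6−0)−4=2 ⇒ Z^2
Ȟ^2: (0−0)−0=0 ⇒ 0

Ȟ^0(U;F) ≅ Z, Ȟ^1(U;F) ≅ Z^2, Ȟ^2(U;F) ≅ 0


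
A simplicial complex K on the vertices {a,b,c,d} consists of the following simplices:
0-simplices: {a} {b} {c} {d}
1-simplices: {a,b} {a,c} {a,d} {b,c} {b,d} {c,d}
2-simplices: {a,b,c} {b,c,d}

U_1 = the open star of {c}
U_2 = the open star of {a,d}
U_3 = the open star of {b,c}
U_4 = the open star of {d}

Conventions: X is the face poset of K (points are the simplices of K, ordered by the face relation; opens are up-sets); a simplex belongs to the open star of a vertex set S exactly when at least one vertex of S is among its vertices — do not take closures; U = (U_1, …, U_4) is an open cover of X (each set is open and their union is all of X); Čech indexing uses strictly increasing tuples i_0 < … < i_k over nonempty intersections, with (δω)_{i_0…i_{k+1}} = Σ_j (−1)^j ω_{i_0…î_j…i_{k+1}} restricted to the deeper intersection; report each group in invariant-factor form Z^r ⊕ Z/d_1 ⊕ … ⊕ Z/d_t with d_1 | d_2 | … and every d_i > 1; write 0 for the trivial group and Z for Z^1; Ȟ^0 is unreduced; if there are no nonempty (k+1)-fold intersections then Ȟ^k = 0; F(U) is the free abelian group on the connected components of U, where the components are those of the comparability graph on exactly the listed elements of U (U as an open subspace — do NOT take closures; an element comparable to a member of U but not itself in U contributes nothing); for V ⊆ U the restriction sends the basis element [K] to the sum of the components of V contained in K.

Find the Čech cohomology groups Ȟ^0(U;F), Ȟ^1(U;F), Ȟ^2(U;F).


Ȟ^0 = Z, Ȟ^1 = Z and Ȟ^2 = 0

intersection data:
  U1={{c},{a,c},{b,c},{c,d},{a,b,c},{b,c,d}} U2={{a},{d},{a,b},{a,c},{a,d},{b,d},{c,d},{a,b,c},{b,c,d}} U3={{b},{c},{a,b},{a,c},{b,c},{b,d},{c,d},{a,b,c},{b,c,d}} U4={{d},{a,d},{b,d},{c,d},{b,c,d}}
  U12={{a,c},{c,d},{a,b,c},{b,c,d}} U13={{c},{a,c},{b,c},{c,d},{a,b,c},{b,c,d}} U14={{c,d},{b,c,d}} U23={{a,b},{a,c},{b,d},{c,d},{a,b,c},{b,c,d}} U24={{d},{a,d},{b,d},{c,d},{b,c,d}} U34={{b,d},{c,d},{b,c,d}}
  U123={{a,c},{c,d},{a,b,c},{b,c,d}} U124={{c,d},{b,c,d}} U134={{c,d},{b,c,d}} U234={{b,d},{c,d},{b,c,d}}
  U1234={{c,d},{b,c,d}}
components per intersection:
  U1: {{c},{a,c},{b,c},{c,d},{a,b,c},{b,c,d}}
  U2: {{a},{d},{a,b},{a,c},{a,d},{b,d},{c,d},{a,b,c},{b,c,d}}
  U3: {{b},{c},{a,b},{a,c},{b,c},{b,d},{c,d},{a,b,c},{b,c,d}}
  U4: {{d},{a,d},{b,d},{c,d},{b,c,d}}
  U12: {{a,c},{a,b,c}} {{c,d},{b,c,d}}
  U13: {{c},{a,c},{b,c},{c,d},{a,b,c},{b,c,d}}
  U14: {{c,d},{b,c,d}}
  U23: {{a,b},{a,c},{a,b,c}} {{b,d},{c,d},{b,c,d}}
  U24: {{d},{a,d},{b,d},{c,d},{b,c,d}}
  U34: {{b,d},{c,d},{b,c,d}}
  U123: {{a,c},{a,b,c}} {{c,d},{b,c,d}}
  U124: {{c,d},{b,c,d}}
  U134: {{c,d},{b,c,d}}
  U234: {{b,d},{c,d},{b,c,d}}
  U1234: {{c,d},{b,c,d}}
C dims 4,8,5,1; δ0: rk 3, SNF 1^3; δ1: rk 4, SNF 1^4; δ2: rk 1, SNF 1^1
Ȟ^0 = (4 − 3) − 0 = 1, so Ȟ^0 ≅ Z
Ȟ^1 = (8 − 4) − 3 = 1, so Ȟ^1 ≅ Z
Ȟ^2 = (5 − 1) − 4 = 0, so Ȟ^2 ≅ 0


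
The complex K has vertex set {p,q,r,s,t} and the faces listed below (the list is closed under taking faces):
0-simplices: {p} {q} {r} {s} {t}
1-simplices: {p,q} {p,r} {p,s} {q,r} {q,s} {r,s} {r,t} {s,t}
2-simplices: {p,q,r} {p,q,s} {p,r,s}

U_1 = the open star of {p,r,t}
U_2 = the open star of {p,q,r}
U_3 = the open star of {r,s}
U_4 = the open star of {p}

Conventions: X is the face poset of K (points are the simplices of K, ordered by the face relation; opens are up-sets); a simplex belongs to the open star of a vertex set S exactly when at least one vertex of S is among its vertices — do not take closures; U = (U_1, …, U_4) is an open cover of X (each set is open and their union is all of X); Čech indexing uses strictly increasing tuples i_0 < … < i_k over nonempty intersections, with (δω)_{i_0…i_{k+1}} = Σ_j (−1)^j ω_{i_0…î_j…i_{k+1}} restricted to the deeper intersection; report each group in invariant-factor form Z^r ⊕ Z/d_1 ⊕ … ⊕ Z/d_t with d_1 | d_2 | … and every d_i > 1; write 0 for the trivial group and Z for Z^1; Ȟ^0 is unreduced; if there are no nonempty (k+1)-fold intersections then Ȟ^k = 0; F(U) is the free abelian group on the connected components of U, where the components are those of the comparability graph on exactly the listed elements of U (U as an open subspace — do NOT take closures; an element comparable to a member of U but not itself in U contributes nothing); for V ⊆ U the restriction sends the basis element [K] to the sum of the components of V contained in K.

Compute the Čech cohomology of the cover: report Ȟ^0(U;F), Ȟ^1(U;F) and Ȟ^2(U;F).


nerve simplices:
  U1={{p},{r},{t},{p,q},{p,r},{p,s},{q,r},{r,s},{r,t},{s,t},{p,q,r},{p,q,s},{p,r,s}} U2={{p},{q},{r},{p,q},{p,r},{p,s},{q,r},{q,s},{r,s},{r,t},{p,q,r},{p,q,s},{p,r,s}} U3={{r},{s},{p,r},{p,s},{q,r},{q,s},{r,s},{r,t},{s,t},{p,q,r},{p,q,s},{p,r,s}} U4={{p},{p,q},{p,r},{p,s},{p,q,r},{p,q,s},{p,r,s}}
  U12={{p},{r},{p,q},{p,r},{p,s},{q,r},{r,s},{r,t},{p,q,r},{p,q,s},{p,r,s}} U13={{r},{p,r},{p,s},{q,r},{r,s},{r,t},{s,t},{p,q,r},{p,q,s},{p,r,s}} U14={{p},{p,q},{p,r},{p,s},{p,q,r},{p,q,s},{p,r,s}} U23={{r},{p,r},{p,s},{q,r},{q,s},{r,s},{r,t},{p,q,r},{p,q,s},{p,r,s}} U24={{p},{p,q},{p,r},{p,s},{p,q,r},{p,q,s},{p,r,s}} U34={{p,r},{p,s},{p,q,r},{p,q,s},{p,r,s}}
  U123={{r},{p,r},{p,s},{q,r},{r,s},{r,t},{p,q,r},{p,q,s},{p,r,s}} U124={{p},{p,q},{p,r},{p,s},{p,q,r},{p,q,s},{p,r,s}} U134={{p,r},{p,s},{p,q,r},{p,q,s},{p,r,s}} U234={{p,r},{p,s},{p,q,r},{p,q,s},{p,r,s}}
  U1234={{p,r},{p,s},{p,q,r},{p,q,s},{p,r,s}}
components per intersection:
  U1: {{p},{r},{t},{p,q},{p,r},{p,s},{q,r},{r,s},{r,t},{s,t},{p,q,r},{p,q,s},{p,r,s}}
  U2: {{p},{q},{r},{p,q},{p,r},{p,s},{q,r},{q,s},{r,s},{r,t},{p,q,r},{p,q,s},{p,r,s}}
  U3: {{r},{s},{p,r},{p,s},{q,r},{q,s},{r,s},{r,t},{s,t},{p,q,r},{p,q,s},{p,r,s}}
  U4: {{p},{p,q},{p,r},{p,s},{p,q,r},{p,q,s},{p,r,s}}
  U12: {{p},{r},{p,q},{p,r},{p,s},{q,r},{r,s},{r,t},{p,q,r},{p,q,s},{p,r,s}}
  U13: {{r},{p,r},{p,s},{q,r},{r,s},{r,t},{p,q,r},{p,q,s},{p,r,s}} {{s,t}}
  U14: {{p},{p,q},{p,r},{p,s},{p,q,r},{p,q,s},{p,r,s}}
  U23: {{r},{p,r},{p,s},{q,r},{q,s},{r,s},{r,t},{p,q,r},{p,q,s},{p,r,s}}
  U24: {{p},{p,q},{p,r},{p,s},{p,q,r},{p,q,s},{p,r,s}}
  U34: {{p,r},{p,s},{p,q,r},{p,q,s},{p,r,s}}
  U123: {{r},{p,r},{p,s},{q,r},{r,s},{r,t},{p,q,r},{p,q,s},{p,r,s}}
  U124: {{p},{p,q},{p,r},{p,s},{p,q,r},{p,q,s},{p,r,s}}
  U134: {{p,r},{p,s},{p,q,r},{p,q,s},{p,r,s}}
  U234: {{p,r},{p,s},{p,q,r},{p,q,s},{p,r,s}}
  U1234: {{p,r},{p,s},{p,q,r},{p,q,s},{p,r,s}}
C dims 4,7,4,1; δ0: rk 3, SNF 1^3; δ1: rk 3, SNF 1^3; δ2: rk 1, SNF 1^1
degree 0: 4−3−0 = 1 → Ȟ^0 ≅ Z
degree 1: 7−3−3 = 1 → Ȟ^1 ≅ Z
degree 2: 4−1−3 = 0 → Ȟ^2 ≅ 0

Ȟ^0 ≅ Z, Ȟ^1 ≅ Z and Ȟ^2 ≅ 0


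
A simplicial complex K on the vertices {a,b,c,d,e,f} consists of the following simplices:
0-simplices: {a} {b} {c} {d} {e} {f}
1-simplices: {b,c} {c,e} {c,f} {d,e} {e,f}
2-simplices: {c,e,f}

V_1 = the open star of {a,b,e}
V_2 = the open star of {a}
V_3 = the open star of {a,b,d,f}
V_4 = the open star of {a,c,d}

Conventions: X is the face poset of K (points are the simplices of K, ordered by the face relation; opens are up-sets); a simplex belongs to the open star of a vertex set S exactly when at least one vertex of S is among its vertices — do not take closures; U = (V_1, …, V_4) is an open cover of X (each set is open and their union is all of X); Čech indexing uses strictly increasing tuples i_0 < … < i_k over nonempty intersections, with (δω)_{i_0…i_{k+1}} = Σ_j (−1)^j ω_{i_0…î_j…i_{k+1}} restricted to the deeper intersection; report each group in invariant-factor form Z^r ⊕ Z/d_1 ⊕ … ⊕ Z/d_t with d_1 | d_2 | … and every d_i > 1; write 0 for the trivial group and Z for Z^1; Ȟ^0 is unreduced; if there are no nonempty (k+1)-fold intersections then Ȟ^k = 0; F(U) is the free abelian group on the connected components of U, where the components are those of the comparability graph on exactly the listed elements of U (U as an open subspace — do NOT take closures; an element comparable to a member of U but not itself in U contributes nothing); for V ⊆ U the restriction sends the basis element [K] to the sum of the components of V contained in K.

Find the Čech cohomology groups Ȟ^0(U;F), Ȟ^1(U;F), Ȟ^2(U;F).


Ȟ^0 = Z^2; Ȟ^1 = 0; Ȟ^2 = 0

nonempty overlaps:
  V1={{a},{b},{e},{b,c},{c,e},{d,e},{e,f},{c,e,f}} V2={{a}} V3={{a},{b},{d},{f},{b,c},{c,f},{d,e},{e,f},{c,e,f}} V4={{a},{c},{d},{b,c},{c,e},{c,f},{d,e},{c,e,f}}
  V12={{a}} V13={{a},{b},{b,c},{d,e},{e,f},{c,e,f}} V14={{a},{b,c},{c,e},{d,e},{c,e,f}} V23={{a}} V24={{a}} V34={{a},{d},{b,c},{c,f},{d,e},{c,e,f}}
  V123={{a}} V124={{a}} V134={{a},{b,c},{d,e},{c,e,f}} V234={{a}}
  V1234={{a}}
components per intersection:
  V1: {{a}} {{b},{b,c}} {{e},{c,e},{d,e},{e,f},{c,e,f}}
  V2: {{a}}
  V3: {{a}} {{b},{b,c}} {{d},{d,e}} {{f},{c,f},{e,f},{c,e,f}}
  V4: {{a}} {{c},{b,c},{c,e},{c,f},{c,e,f}} {{d},{d,e}}
  V12: {{a}}
  V13: {{a}} {{b},{b,c}} {{d,e}} {{e,f},{c,e,f}}
  V14: {{a}} {{b,c}} {{c,e},{c,e,f}} {{d,e}}
  V23: {{a}}
  V24: {{a}}
  V34: {{a}} {{d},{d,e}} {{b,c}} {{c,f},{c,e,f}}
  V123: {{a}}
  V124: {{a}}
  V134: {{a}} {{b,c}} {{d,e}} {{c,e,f}}
  V234: {{a}}
  V1234: {{a}}
C dims 11,15,7,1; δ0: rk 9, SNF 1^9; δ1: rk 6, SNF 1^6; δ2: rk 1, SNF 1^1
degree 0: 11−9−0 = 2 → Ȟ^0 ≅ Z^2
degree 1: 15−6−9 = 0 → Ȟ^1 ≅ 0
degree 2: 7−1−6 = 0 → Ȟ^2 ≅ 0


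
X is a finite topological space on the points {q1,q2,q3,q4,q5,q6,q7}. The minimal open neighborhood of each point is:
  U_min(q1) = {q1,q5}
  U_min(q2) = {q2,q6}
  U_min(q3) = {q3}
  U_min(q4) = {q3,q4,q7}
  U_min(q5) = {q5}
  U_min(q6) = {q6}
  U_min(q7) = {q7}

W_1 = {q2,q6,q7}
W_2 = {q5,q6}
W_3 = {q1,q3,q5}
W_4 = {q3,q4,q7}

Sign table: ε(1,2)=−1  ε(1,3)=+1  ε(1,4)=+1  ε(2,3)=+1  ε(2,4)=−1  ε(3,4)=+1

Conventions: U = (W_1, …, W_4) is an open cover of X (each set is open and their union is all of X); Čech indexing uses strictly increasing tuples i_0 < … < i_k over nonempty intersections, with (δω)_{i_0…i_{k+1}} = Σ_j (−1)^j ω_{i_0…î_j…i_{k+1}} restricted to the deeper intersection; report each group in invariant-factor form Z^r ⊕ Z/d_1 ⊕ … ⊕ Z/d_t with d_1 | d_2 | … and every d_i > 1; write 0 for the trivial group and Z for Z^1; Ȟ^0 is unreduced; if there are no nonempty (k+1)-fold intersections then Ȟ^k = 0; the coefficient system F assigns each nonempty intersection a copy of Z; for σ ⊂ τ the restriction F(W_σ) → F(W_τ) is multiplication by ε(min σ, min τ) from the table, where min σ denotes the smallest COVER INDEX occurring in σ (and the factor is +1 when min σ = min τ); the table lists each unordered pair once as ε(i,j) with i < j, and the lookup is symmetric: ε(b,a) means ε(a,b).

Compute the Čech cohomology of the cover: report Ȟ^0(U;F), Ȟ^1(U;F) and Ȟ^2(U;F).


nerve of the cover:
  W12={q6} W14={q7} W23={q5} W34={q3}
C dims 4,4; δ0: rk 4, SNF 1^3·2
Ȟ^0 = (4 − 4) − 0 = 0, so Ȟ^0 ≅ 0
Ȟ^1 = (4 − 0) − 4 = 0 plus torsion [2], so Ȟ^1 ≅ Z/2
Ȟ^2 = (0 − 0) − 0 = 0, so Ȟ^2 ≅ 0

Ȟ^0(U;F) ≅ 0, Ȟ^1(U;F) ≅ Z/2 and Ȟ^2(U;F) ≅ 0


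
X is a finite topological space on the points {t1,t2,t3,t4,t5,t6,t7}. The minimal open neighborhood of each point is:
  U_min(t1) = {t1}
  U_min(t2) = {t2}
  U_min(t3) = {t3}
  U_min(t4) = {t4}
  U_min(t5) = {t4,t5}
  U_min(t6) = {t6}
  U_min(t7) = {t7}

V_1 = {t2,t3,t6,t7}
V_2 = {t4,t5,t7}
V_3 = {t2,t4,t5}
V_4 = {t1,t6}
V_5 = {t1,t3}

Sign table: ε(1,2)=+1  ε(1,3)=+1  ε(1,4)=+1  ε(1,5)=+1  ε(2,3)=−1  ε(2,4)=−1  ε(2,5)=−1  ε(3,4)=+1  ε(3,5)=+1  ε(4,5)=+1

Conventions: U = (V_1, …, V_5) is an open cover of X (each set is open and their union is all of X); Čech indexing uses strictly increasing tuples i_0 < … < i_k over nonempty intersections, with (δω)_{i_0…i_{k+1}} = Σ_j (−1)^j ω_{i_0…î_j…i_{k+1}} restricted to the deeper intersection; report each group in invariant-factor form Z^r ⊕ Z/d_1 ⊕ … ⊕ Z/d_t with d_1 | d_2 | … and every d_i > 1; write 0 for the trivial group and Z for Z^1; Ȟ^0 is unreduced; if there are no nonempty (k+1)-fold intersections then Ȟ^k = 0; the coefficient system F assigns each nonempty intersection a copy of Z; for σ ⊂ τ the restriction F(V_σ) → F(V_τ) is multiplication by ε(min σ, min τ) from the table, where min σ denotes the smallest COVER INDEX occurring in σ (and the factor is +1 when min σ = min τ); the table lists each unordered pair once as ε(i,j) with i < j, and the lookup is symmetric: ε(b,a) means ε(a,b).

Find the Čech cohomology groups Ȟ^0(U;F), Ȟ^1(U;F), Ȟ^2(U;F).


intersection data:
  V12={t7} V13={t2} V14={t6} V15={t3} V23={t4,t5} V45={t1}
C dims 5,6; δ0: rk 5, SNF 1^4·2
Ȟ^0 = (5 − 5) − 0 = 0, so Ȟ^0 ≅ 0
Ȟ^1 = (6 − 0) − 5 = 1 plus torsion [2], so Ȟ^1 ≅ Z ⊕ Z/2
Ȟ^2 = (0 − 0) − 0 = 0, so Ȟ^2 ≅ 0

Ȟ^0 = 0, Ȟ^1 = Z ⊕ Z/2 and Ȟ^2 = 0


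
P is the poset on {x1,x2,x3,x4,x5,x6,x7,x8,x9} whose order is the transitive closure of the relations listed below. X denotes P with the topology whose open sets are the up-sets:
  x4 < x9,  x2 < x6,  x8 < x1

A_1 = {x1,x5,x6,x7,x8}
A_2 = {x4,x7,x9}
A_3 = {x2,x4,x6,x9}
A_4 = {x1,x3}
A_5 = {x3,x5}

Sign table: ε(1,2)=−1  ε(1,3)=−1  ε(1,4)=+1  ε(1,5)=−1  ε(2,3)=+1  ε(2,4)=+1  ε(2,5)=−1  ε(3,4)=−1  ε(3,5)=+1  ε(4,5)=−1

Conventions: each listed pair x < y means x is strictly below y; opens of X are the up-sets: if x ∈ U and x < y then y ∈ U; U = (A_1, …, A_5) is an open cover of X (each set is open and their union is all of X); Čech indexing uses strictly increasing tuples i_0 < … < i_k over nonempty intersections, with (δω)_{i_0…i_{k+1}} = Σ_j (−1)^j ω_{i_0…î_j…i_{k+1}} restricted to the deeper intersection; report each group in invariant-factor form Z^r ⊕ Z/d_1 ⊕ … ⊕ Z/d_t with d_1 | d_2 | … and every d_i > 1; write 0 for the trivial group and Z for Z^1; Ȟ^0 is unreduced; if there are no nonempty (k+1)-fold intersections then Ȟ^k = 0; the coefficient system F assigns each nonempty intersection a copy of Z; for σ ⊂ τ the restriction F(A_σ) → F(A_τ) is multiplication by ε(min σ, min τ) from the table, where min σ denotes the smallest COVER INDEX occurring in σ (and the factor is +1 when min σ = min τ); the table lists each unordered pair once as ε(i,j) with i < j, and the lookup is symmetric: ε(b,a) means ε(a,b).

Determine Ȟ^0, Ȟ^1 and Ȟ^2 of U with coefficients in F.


Ȟ^0(U;F) ≅ Z,  Ȟ^1(U;F) ≅ Z^2,  Ȟ^2(U;F) ≅ 0

cover nerve:
  A12={x7} A13={x6} A14={x1} A15={x5} A23={x4,x9} A45={x3}
C dims 5,6; δ0: rk 4, SNF 1^4
Ȟ^0: (5−4)−0=1 ⇒ Z
Ȟ^1: (6−0)−4=2 ⇒ Z^2
Ȟ^2: (0−0)−0=0 ⇒ 0


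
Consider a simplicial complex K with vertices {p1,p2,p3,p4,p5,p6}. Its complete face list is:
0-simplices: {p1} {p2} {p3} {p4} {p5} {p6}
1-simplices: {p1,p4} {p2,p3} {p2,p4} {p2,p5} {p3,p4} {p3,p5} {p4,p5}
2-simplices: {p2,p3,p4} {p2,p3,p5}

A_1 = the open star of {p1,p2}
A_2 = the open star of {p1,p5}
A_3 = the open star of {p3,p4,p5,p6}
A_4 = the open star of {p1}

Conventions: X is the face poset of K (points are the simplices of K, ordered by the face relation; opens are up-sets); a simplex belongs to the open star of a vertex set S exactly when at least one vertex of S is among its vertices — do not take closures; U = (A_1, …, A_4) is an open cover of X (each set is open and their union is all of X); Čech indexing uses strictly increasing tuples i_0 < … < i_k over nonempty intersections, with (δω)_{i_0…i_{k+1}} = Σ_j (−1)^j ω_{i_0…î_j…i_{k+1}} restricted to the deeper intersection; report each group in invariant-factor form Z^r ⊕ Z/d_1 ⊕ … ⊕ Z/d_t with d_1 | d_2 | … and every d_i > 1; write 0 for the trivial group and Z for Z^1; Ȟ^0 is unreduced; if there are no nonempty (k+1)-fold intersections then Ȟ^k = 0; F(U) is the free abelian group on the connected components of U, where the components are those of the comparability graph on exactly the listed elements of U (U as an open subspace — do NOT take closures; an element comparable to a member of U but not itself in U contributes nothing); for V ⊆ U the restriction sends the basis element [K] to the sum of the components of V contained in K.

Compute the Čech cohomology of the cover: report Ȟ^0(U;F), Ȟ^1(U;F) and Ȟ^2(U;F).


nerve of the cover:
  A1={{p1},{p2},{p1,p4},{p2,p3},{p2,p4},{p2,p5},{p2,p3,p4},{p2,p3,p5}} A2={{p1},{p5},{p1,p4},{p2,p5},{p3,p5},{p4,p5},{p2,p3,p5}} A3={{p3},{p4},{p5},{p6},{p1,p4},{p2,p3},{p2,p4},{p2,p5},{p3,p4},{p3,p5},{p4,p5},{p2,p3,p4},{p2,p3,p5}} A4={{p1},{p1,p4}}
  A12={{p1},{p1,p4},{p2,p5},{p2,p3,p5}} A13={{p1,p4},{p2,p3},{p2,p4},{p2,p5},{p2,p3,p4},{p2,p3,p5}} A14={{p1},{p1,p4}} A23={{p5},{p1,p4},{p2,p5},{p3,p5},{p4,p5},{p2,p3,p5}} A24={{p1},{p1,p4}} A34={{p1,p4}}
  A123={{p1,p4},{p2,p5},{p2,p3,p5}} A124={{p1},{p1,p4}} A134={{p1,p4}} A234={{p1,p4}}
  A1234={{p1,p4}}
components per intersection:
  A1: {{p1},{p1,p4}} {{p2},{p2,p3},{p2,p4},{p2,p5},{p2,p3,p4},{p2,p3,p5}}
  A2: {{p1},{p1,p4}} {{p5},{p2,p5},{p3,p5},{p4,p5},{p2,p3,p5}}
  A3: {{p3},{p4},{p5},{p1,p4},{p2,p3},{p2,p4},{p2,p5},{p3,p4},{p3,p5},{p4,p5},{p2,p3,p4},{p2,p3,p5}} {{p6}}
  A4: {{p1},{p1,p4}}
  A12: {{p1},{p1,p4}} {{p2,p5},{p2,p3,p5}}
  A13: {{p1,p4}} {{p2,p3},{p2,p4},{p2,p5},{p2,p3,p4},{p2,p3,p5}}
  A14: {{p1},{p1,p4}}
  A23: {{p5},{p2,p5},{p3,p5},{p4,p5},{p2,p3,p5}} {{p1,p4}}
  A24: {{p1},{p1,p4}}
  A34: {{p1,p4}}
  A123: {{p1,p4}} {{p2,p5},{p2,p3,p5}}
  A124: {{p1},{p1,p4}}
  A134: {{p1,p4}}
  A234: {{p1,p4}}
  A1234: {{p1,p4}}
C dims 7,9,5,1; δ0: rk 5, SNF 1^5; δ1: rk 4, SNF 1^4; δ2: rk 1, SNF 1^1
Ȟ^0 = (7 − 5) − 0 = 2, so Ȟ^0 ≅ Z^2
Ȟ^1 = (9 − 4) − 5 = 0, so Ȟ^1 ≅ 0
Ȟ^2 = (5 − 1) − 4 = 0, so Ȟ^2 ≅ 0

Ȟ^0 ≅ Z^2; Ȟ^1 ≅ 0; Ȟ^2 ≅ 0


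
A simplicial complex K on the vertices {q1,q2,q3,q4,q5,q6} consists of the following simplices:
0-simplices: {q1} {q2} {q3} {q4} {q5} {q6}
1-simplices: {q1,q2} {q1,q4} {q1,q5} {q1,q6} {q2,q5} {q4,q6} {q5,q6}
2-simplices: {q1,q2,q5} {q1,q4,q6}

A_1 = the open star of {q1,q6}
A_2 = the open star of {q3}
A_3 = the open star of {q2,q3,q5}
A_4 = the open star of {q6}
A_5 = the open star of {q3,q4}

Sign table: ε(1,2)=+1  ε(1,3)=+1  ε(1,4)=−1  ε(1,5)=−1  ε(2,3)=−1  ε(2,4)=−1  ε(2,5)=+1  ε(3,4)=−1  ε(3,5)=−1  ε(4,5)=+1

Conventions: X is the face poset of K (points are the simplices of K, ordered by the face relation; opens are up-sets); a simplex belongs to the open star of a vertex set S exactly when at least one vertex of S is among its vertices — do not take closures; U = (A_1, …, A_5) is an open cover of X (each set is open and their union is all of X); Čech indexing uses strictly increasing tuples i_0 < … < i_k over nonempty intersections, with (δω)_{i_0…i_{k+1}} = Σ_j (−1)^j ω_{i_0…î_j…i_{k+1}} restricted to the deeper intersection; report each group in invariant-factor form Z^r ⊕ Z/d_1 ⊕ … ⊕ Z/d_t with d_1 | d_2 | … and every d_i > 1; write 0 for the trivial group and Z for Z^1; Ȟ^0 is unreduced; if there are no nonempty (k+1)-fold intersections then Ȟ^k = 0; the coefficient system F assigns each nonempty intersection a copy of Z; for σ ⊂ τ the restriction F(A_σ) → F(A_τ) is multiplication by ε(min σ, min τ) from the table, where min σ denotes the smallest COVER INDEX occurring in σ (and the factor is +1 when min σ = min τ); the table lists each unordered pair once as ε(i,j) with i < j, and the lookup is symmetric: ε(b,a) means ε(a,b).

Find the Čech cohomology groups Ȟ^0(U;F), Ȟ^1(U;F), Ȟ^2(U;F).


Ȟ^0(U;F) ≅ Z, Ȟ^1(U;F) ≅ Z, Ȟ^2(U;F) ≅ 0

nonempty intersections:
  A1={{q1},{q6},{q1,q2},{q1,q4},{q1,q5},{q1,q6},{q4,q6},{q5,q6},{q1,q2,q5},{q1,q4,q6}} A2={{q3}} A3={{q2},{q3},{q5},{q1,q2},{q1,q5},{q2,q5},{q5,q6},{q1,q2,q5}} A4={{q6},{q1,q6},{q4,q6},{q5,q6},{q1,q4,q6}} A5={{q3},{q4},{q1,q4},{q4,q6},{q1,q4,q6}}
  A13={{q1,q2},{q1,q5},{q5,q6},{q1,q2,q5}} A14={{q6},{q1,q6},{q4,q6},{q5,q6},{q1,q4,q6}} A15={{q1,q4},{q4,q6},{q1,q4,q6}} A23={{q3}} A25={{q3}} A34={{q5,q6}} A35={{q3}} A45={{q4,q6},{q1,q4,q6}}
  A134={{q5,q6}} A145={{q4,q6},{q1,q4,q6}} A235={{q3}}
C dims 5,8,3; δ0: rk 4, SNF 1^4; δ1: rk 3, SNF 1^3
Ȟ^0: (5−4)−0=1 ⇒ Z
Ȟ^1: (8−3)−4=1 ⇒ Z
Ȟ^2: (3−0)−3=0 ⇒ 0


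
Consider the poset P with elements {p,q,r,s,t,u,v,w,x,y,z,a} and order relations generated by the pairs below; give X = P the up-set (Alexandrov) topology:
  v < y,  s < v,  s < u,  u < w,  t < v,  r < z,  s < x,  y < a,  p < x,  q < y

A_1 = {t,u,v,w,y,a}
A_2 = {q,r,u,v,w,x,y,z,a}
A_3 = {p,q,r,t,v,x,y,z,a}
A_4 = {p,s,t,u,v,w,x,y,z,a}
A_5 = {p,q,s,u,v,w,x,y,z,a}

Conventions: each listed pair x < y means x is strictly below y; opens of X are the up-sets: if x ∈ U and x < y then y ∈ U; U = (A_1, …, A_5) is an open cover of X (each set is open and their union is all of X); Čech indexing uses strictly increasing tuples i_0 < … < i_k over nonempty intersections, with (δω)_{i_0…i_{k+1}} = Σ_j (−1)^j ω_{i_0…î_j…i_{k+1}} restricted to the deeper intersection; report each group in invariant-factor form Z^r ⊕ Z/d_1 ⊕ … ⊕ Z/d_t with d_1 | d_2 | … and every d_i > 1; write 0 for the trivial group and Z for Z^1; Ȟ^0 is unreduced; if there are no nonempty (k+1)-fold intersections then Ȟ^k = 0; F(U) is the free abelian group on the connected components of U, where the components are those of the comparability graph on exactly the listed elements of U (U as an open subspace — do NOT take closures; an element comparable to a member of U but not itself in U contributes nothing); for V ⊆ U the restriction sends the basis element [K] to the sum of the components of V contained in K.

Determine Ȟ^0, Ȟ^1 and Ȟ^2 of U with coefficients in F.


Ȟ^0 = Z^2,  Ȟ^1 = 0,  Ȟ^2 = 0

intersection data:
  A12={u,v,w,y,a} A13={t,v,y,a} A14={t,u,v,w,y,a} A15={u,v,w,y,a} A23={q,r,v,x,y,z,a} A24={u,v,w,x,y,z,a} A25={q,u,v,w,x,y,z,a} A34={p,t,v,x,y,z,a} A35={p,q,v,x,y,z,a} A45={p,s,u,v,w,x,y,z,a}
  A123={v,y,a} A124={u,v,w,y,a} A125={u,v,w,y,a} A134={t,v,y,a} A135={v,y,a} A145={u,v,w,y,a} A234={v,x,y,z,a} A235={q,v,x,y,z,a} A245={u,v,w,x,y,z,a} A345={p,v,x,y,z,a}
  A1234={v,y,a} A1235={v,y,a} A1245={u,v,w,y,a} A1345={v,y,a} A2345={v,x,y,z,a}
  A12345={v,y,a}
components per intersection:
  A1: {t,v,y,a} {u,w}
  A2: {q,v,y,a} {r,z} {u,w} {x}
  A3: {p,x} {q,t,v,y,a} {r,z}
  A4: {p,s,t,u,v,w,x,y,a} {z}
  A5: {p,q,s,u,v,w,x,y,a} {z}
  A12: {u,w} {v,y,a}
  A13: {t,v,y,a}
  A14: {t,v,y,a} {u,w}
  A15: {u,w} {v,y,a}
  A23: {q,v,y,a} {r,z} {x}
  A24: {u,w} {v,y,a} {x} {z}
  A25: {q,v,y,a} {u,w} {x} {z}
  A34: {p,x} {t,v,y,a} {z}
  A35: {p,x} {q,v,y,a} {z}
  A45: {p,s,u,v,w,x,y,a} {z}
  A123: {v,y,a}
  A124: {u,w} {v,y,a}
  A125: {u,w} {v,y,a}
  A134: {t,v,y,a}
  A135: {v,y,a}
  A145: {u,w} {v,y,a}
  A234: {v,y,a} {x} {z}
  A235: {q,v,y,a} {x} {z}
  A245: {u,w} {v,y,a} {x} {z}
  A345: {p,x} {v,y,a} {z}
  A1234: {v,y,a}
  A1235: {v,y,a}
  A1245: {u,w} {v,y,a}
  A1345: {v,y,a}
  A2345: {v,y,a} {x} {z}
  A12345: {v,y,a}
C dims 13,26,22,8; δ0: rk 11, SNF 1^11; δ1: rk 15, SNF 1^15; δ2: rk 7, SNF 1^7
Ȟ^0 = (13 − 11) − 0 = 2, so Ȟ^0 ≅ Z^2
Ȟ^1 = (26 − 15) − 11 = 0, so Ȟ^1 ≅ 0
Ȟ^2 = (22 − 7) − 15 = 0, so Ȟ^2 ≅ 0


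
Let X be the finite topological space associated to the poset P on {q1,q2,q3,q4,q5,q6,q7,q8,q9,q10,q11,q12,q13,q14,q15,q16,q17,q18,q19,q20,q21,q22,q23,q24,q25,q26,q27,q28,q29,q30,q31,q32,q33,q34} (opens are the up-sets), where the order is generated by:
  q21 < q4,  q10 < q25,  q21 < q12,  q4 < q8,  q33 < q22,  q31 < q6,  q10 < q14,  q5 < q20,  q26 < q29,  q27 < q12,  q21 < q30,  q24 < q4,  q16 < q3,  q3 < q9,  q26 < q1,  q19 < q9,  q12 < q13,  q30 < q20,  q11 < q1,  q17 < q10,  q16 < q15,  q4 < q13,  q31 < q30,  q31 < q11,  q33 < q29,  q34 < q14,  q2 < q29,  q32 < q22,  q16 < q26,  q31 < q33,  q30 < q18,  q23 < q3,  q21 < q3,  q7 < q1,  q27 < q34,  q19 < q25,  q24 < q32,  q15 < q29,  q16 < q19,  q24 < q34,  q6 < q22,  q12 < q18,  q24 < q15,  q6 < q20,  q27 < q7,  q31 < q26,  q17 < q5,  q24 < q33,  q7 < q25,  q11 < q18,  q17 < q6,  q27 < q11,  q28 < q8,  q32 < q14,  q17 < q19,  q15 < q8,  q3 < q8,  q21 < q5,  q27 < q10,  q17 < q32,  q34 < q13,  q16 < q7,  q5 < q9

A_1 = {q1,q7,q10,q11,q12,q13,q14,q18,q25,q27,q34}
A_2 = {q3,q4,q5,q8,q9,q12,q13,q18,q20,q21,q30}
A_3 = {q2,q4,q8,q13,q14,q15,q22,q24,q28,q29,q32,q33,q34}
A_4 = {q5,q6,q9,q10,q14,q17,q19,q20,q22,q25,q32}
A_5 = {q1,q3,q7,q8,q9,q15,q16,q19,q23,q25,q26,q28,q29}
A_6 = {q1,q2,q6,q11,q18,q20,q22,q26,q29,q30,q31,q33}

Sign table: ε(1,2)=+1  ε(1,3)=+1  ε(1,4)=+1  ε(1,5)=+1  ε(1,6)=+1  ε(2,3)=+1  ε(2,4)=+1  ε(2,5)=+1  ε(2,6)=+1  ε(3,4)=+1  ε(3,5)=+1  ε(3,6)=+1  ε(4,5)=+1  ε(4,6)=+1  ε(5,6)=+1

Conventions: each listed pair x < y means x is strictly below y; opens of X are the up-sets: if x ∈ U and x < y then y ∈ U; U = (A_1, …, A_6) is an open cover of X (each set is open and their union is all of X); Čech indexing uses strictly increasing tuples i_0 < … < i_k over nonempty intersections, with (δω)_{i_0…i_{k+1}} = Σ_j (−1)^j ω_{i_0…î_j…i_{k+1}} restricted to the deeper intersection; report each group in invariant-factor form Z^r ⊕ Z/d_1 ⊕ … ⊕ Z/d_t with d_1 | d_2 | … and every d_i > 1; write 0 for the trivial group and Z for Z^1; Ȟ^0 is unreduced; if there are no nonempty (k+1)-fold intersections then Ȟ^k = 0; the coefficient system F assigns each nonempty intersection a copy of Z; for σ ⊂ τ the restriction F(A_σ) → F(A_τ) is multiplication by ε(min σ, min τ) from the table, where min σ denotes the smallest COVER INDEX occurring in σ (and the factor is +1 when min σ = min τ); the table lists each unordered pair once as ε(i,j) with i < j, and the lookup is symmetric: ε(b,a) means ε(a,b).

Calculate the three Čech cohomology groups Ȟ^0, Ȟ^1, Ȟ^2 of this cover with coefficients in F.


Ȟ^0 ≅ Z,  Ȟ^1 ≅ 0,  Ȟ^2 ≅ Z/2

nonempty intersections:
  A12={q12,q13,q18} A13={q13,q14,q34} A14={q10,q14,q25} A15={q1,q7,q25} A16={q1,q11,q18} A23={q4,q8,q13} A24={q5,q9,q20} A25={q3,q8,q9} A26={q18,q20,q30} A34={q14,q22,q32} A35={q8,q15,q28,q29} A36={q2,q22,q29,q33} A45={q9,q19,q25} A46={q6,q20,q22} A56={q1,q26,q29}
  A123={q13} A126={q18} A134={q14} A145={q25} A156={q1} A235={q8} A245={q9} A246={q20} A346={q22} A356={q29}
C dims 6,15,10; δ0: rk 5, SNF 1^5; δ1: rk 10, SNF 1^9·2
Ȟ^0: (6−5)−0=1 ⇒ Z
Ȟ^1: (15−10)−5=0 ⇒ 0
Ȟ^2: (10−0)−10=0 plus torsion [2] ⇒ Z/2


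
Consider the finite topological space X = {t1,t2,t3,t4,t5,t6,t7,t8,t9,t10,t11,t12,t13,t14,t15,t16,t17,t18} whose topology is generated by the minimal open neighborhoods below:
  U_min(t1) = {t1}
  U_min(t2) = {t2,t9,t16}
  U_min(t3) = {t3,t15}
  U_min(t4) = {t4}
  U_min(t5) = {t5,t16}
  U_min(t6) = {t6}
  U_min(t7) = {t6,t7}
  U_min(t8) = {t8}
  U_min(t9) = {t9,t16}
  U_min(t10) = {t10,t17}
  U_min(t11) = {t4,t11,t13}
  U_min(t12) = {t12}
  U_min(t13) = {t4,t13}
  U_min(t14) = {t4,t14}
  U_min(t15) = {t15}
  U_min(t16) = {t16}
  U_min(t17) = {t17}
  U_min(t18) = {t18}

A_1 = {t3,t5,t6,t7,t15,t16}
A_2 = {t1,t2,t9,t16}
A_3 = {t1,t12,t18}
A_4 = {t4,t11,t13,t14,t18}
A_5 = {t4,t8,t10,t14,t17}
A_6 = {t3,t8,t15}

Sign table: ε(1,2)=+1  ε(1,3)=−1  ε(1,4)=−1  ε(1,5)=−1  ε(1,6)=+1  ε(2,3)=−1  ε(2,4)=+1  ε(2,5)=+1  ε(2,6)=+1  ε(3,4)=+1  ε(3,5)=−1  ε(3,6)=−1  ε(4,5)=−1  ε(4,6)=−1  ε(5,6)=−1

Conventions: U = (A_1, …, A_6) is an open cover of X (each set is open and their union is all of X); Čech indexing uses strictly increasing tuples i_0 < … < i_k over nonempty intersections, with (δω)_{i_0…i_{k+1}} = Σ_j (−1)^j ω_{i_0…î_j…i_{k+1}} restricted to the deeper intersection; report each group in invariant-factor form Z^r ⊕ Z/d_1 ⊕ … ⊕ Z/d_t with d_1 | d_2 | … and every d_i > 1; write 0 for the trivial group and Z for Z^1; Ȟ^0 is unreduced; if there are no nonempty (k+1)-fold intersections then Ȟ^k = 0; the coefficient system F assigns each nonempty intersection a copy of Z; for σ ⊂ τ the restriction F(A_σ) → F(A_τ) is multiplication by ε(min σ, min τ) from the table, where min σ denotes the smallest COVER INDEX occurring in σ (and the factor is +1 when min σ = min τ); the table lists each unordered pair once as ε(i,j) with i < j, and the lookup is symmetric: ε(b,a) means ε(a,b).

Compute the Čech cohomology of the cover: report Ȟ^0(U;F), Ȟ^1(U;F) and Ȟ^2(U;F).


Ȟ^0 = 0,  Ȟ^1 = Z/2,  Ȟ^2 = 0

nerve simplices:
  A12={t16} A16={t3,t15} A23={t1} A34={t18} A45={t4,t14} A56={t8}
C dims 6,6; δ0: rk 6, SNF 1^5·2
degree 0: 6−6−0 = 0 → Ȟ^0 ≅ 0
degree 1: 6−0−6 = 0 plus torsion [2] → Ȟ^1 ≅ Z/2
degree 2: 0−0−0 = 0 → Ȟ^2 ≅ 0


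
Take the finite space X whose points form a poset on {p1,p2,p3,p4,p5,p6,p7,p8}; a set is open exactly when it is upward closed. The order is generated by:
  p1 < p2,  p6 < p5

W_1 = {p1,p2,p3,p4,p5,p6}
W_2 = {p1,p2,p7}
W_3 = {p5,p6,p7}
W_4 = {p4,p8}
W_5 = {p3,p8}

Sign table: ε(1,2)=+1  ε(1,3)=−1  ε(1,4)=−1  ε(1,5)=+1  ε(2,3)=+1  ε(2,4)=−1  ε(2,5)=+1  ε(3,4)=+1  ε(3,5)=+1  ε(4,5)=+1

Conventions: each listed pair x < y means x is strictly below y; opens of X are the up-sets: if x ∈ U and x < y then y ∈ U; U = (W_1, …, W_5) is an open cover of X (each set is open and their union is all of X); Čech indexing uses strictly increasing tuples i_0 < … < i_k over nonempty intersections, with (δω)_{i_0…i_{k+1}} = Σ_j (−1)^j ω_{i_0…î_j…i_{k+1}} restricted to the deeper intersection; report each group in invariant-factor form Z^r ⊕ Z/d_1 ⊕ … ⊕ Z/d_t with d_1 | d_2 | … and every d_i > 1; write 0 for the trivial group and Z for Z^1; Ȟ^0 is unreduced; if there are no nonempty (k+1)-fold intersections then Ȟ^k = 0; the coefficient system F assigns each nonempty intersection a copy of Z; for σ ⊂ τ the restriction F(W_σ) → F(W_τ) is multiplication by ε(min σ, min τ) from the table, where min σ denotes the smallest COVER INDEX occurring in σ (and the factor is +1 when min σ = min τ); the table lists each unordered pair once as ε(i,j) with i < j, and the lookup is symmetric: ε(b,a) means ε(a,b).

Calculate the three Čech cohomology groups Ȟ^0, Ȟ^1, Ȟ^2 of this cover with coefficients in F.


cover nerve:
  W12={p1,p2} W13={p5,p6} W14={p4} W15={p3} W23={p7} W45={p8}
C dims 5,6; δ0: rk 5, SNF 1^4·2
Ȟ^0: (5−5)−0=0 ⇒ 0
Ȟ^1: (6−0)−5=1 plus torsion [2] ⇒ Z ⊕ Z/2
Ȟ^2: (0−0)−0=0 ⇒ 0

Ȟ^0 ≅ 0, Ȟ^1 ≅ Z ⊕ Z/2 and Ȟ^2 ≅ 0
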